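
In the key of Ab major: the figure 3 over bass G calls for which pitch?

Bb

Counting 2 letter steps above G lands on B; in Ab major, that letter is Bb.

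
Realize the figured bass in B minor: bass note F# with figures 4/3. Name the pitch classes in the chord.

F#, A, B, D

The written figures 4/3 are shorthand for 6/4/3: the 6 is implied.
A third above F# in this key is A.
A fourth above F# in this key is B.
A sixth above F# in this key is D.
Together with the bass F#, this spells B minor seventh in second inversion.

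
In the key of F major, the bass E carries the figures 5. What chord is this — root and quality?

The figures 5 indicate a triad in root position.
In root position the bass is the root, so the root is E.
The chord tones are E, G, Bb, giving E diminished.

E diminished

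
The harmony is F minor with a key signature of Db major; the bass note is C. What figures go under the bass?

6/4

C is the fifth of F minor, so the chord is in second inversion.
A triad in second inversion is figured 6/4, conventionally abbreviated 6/4.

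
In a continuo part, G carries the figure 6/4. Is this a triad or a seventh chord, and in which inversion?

triad, second inversion

Intervals of 6/4 above the bass form a triad; the bass is the fifth, so this is second inversion.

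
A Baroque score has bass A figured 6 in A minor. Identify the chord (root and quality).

The figures 6 indicate a triad in first inversion.
In first inversion the root lies a sixth above the bass: a sixth above A in A minor is F.
The chord tones are A, C, F, giving F major.

F major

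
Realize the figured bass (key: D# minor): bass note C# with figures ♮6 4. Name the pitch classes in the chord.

C#, F#, A

A fourth above C# in this key is F#.
A sixth above C# in this key is A#, made natural (A) by the ♮ figure.
Together with the bass C#, this spells F# minor in second inversion.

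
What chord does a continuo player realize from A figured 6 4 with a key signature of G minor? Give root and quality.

D minor

The figures 6 4 indicate a triad in second inversion.
In second inversion the root lies a fourth above the bass: a fourth above A in G minor is D.
The chord tones are A, D, F, giving D minor.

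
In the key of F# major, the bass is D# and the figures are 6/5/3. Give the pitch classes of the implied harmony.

D#, F#, A#, B

A third above D# in this key is F#.
A fifth above D# in this key is A#.
A sixth above D# in this key is B.
Together with the bass D#, this spells B major seventh in first inversion.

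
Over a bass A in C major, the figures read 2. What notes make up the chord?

The written figures 2 are shorthand for 6/4/2: the 6/4 are implied.
A second above A in this key is B.
A fourth above A in this key is D.
A sixth above A in this key is F.
Together with the bass A, this spells B half-diminished seventh in third inversion.

A, B, D, F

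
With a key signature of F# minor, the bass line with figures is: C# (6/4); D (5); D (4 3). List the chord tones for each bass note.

C# (6/4): C#, F#, A.
D (5/3): D, F#, A.
D (6/4/3): D, F#, G#, B.

C#, F#, A | D, F#, A | D, F#, G#, B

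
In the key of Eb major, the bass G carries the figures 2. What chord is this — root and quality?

The figures 2 indicate a seventh chord in third inversion.
In third inversion the root lies a second above the bass: a second above G in Eb major is Ab.
The chord tones are G, Ab, C, Eb, giving Ab major seventh.

Ab major seventh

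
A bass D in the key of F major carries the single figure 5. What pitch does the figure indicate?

Counting 4 letter steps above D lands on A; in F major, that letter is A.

A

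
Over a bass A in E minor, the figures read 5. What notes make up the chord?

The written figures 5 are shorthand for 5/3: the 3 is implied.
A third above A in this key is C.
A fifth above A in this key is E.
Together with the bass A, this spells A minor in root position.

A, C, E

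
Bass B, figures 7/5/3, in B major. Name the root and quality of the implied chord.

B major seventh

The figures 7/5/3 indicate a seventh chord in root position.
In root position the bass is the root, so the root is B.
The chord tones are B, D#, F#, A#, giving B major seventh.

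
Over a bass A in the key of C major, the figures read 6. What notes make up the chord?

The written figures 6 are shorthand for 6/3: the 3 is implied.
A third above A in this key is C.
A sixth above A in this key is F.
Together with the bass A, this spells F major in first inversion.

A, C, F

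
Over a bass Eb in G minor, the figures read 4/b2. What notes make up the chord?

The written figures 4/b2 are shorthand for 6/4/2: the 6 is implied.
A second above Eb in this key is F, lowered to Fb by the flat.
A fourth above Eb in this key is A.
A sixth above Eb in this key is C.

Eb, Fb, A, C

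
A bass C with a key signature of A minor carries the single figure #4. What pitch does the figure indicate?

Counting 3 letter steps above C lands on F; in A minor, that letter is F.
The #4 figure raises it a semitone, giving F#.

F#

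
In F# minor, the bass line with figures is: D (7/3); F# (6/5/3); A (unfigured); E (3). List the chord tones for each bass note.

D (7/5/3): D, F#, A, C#.
F# (6/5/3): F#, A, C#, D.
A (5/3): A, C#, E.
E (5/3): E, G#, B.

D, F#, A, C# | F#, A, C#, D | A, C#, E | E, G#, B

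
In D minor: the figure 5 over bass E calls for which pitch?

Counting 4 letter steps above E lands on B; in D minor, that letter is Bb.

Bb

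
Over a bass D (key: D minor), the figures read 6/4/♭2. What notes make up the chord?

D, Eb, G, Bb

A second above D in this key is E, lowered to Eb by the flat.
A fourth above D in this key is G.
A sixth above D in this key is Bb.
Together with the bass D, this spells Eb major seventh in third inversion.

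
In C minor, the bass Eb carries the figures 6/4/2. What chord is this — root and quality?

F minor seventh

The figures 6/4/2 indicate a seventh chord in third inversion.
In third inversion the root lies a second above the bass: a second above Eb in C minor is F.
The chord tones are Eb, F, Ab, C, giving F minor seventh.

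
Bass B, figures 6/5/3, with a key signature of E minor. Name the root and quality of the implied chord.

G major seventh

The figures 6/5/3 indicate a seventh chord in first inversion.
In first inversion the root lies a sixth above the bass: a sixth above B in E minor is G.
The chord tones are B, D, F#, G, giving G major seventh.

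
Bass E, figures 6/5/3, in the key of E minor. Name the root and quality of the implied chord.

C major seventh

The figures 6/5/3 indicate a seventh chord in first inversion.
In first inversion the root lies a sixth above the bass: a sixth above E in E minor is C.
The chord tones are E, G, B, C, giving C major seventh.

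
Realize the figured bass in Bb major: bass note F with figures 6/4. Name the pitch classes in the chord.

F, Bb, D

A fourth above F in this key is Bb.
A sixth above F in this key is D.
Together with the bass F, this spells Bb major in second inversion.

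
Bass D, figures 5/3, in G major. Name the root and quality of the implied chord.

The figures 5/3 indicate a triad in root position.
In root position the bass is the root, so the root is D.
The chord tones are D, F#, A, giving D major.

D major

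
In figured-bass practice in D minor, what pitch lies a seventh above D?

Counting 6 letter steps above D lands on C; in D minor, that letter is C.

C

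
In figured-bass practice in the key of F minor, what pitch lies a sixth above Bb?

Counting 5 letter steps above Bb lands on G; in F minor, that letter is G.

G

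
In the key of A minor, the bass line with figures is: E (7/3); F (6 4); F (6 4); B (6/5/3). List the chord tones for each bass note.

E, G, B, D | F, B, D | F, B, D | B, D, F, G

E (7/5/3): E, G, B, D.
F (6/4): F, B, D.
F (6/4): F, B, D.
B (6/5/3): B, D, F, G.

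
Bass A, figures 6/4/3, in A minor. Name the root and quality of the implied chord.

D minor seventh

The figures 6/4/3 indicate a seventh chord in second inversion.
In second inversion the root lies a fourth above the bass: a fourth above A in A minor is D.
The chord tones are A, C, D, F, giving D minor seventh.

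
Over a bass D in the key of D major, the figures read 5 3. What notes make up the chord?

D, F#, A

A third above D in this key is F#.
A fifth above D in this key is A.
Together with the bass D, this spells D major in root position.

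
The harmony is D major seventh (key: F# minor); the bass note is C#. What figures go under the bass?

C# is the seventh of D major seventh, so the chord is in third inversion.
A seventh chord in third inversion is figured 6/4/2, conventionally abbreviated 4/2.

4/2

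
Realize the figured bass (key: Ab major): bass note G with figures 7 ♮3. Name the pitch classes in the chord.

G, B, Db, F

The written figures 7 ♮3 are shorthand for 7/5/3: the 5 is implied.
A third above G in this key is Bb, made natural (B) by the ♮ figure.
A fifth above G in this key is Db.
A seventh above G in this key is F.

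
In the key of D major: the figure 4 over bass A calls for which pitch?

D

Counting 3 letter steps above A lands on D; in D major, that letter is D.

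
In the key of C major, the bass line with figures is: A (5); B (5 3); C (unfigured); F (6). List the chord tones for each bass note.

A (5/3): A, C, E.
B (5/3): B, D, F.
C (5/3): C, E, G.
F (6/3): F, A, D.

A, C, E | B, D, F | C, E, G | F, A, D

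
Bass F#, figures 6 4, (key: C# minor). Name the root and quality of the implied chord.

B major

The figures 6 4 indicate a triad in second inversion.
In second inversion the root lies a fourth above the bass: a fourth above F# in C# minor is B.
The chord tones are F#, B, D#, giving B major.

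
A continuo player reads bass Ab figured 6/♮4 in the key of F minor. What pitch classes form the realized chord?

Ab, D, F

A fourth above Ab in this key is Db, made natural (D) by the ♮ figure.
A sixth above Ab in this key is F.
Together with the bass Ab, this spells D diminished in second inversion.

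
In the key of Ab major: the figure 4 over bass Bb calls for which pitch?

Counting 3 letter steps above Bb lands on E; in Ab major, that letter is Eb.

Eb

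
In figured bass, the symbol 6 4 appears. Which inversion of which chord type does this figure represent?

triad, second inversion

Intervals of 6/4 above the bass form a triad; the bass is the fifth, so this is second inversion.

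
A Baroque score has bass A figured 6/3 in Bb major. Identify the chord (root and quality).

F major

The figures 6/3 indicate a triad in first inversion.
In first inversion the root lies a sixth above the bass: a sixth above A in Bb major is F.
The chord tones are A, C, F, giving F major.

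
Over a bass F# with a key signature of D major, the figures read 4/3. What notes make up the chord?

F#, A, B, D

The written figures 4/3 are shorthand for 6/4/3: the 6 is implied.
A third above F# in this key is A.
A fourth above F# in this key is B.
A sixth above F# in this key is D.
Together with the bass F#, this spells B minor seventh in second inversion.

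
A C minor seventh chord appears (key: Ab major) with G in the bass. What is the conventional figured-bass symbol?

4/3

G is the fifth of C minor seventh, so the chord is in second inversion.
A seventh chord in second inversion is figured 6/4/3, conventionally abbreviated 4/3.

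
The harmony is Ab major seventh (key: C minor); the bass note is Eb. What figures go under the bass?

4/3

Eb is the fifth of Ab major seventh, so the chord is in second inversion.
A seventh chord in second inversion is figured 6/4/3, conventionally abbreviated 4/3.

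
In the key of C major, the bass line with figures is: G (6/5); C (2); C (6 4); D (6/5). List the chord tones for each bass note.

G, B, D, E | C, D, F, A | C, F, A | D, F, A, B

G (6/5/3): G, B, D, E.
C (6/4/2): C, D, F, A.
C (6/4): C, F, A.
D (6/5/3): D, F, A, B.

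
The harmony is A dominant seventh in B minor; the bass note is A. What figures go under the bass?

7

A is the root of A dominant seventh, so the chord is in root position.
A seventh chord in root position is figured 7/5/3, conventionally abbreviated 7.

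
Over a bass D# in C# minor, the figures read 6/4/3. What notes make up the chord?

D#, F#, G#, B

A third above D# in this key is F#.
A fourth above D# in this key is G#.
A sixth above D# in this key is B.
Together with the bass D#, this spells G# minor seventh in second inversion.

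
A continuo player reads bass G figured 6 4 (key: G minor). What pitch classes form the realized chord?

A fourth above G in this key is C.
A sixth above G in this key is Eb.
Together with the bass G, this spells C minor in second inversion.

G, C, Eb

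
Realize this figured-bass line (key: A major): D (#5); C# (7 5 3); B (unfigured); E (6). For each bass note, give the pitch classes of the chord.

D, F#, A# | C#, E, G#, B | B, D, F# | E, G#, C#

D (#5/3): D, F#, A#.
C# (7/5/3): C#, E, G#, B.
B (5/3): B, D, F#.
E (6/3): E, G#, C#.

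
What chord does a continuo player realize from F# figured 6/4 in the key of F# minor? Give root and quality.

B minor

The figures 6/4 indicate a triad in second inversion.
In second inversion the root lies a fourth above the bass: a fourth above F# in F# minor is B.
The chord tones are F#, B, D, giving B minor.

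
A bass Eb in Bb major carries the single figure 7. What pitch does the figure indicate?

Counting 6 letter steps above Eb lands on D; in Bb major, that letter is D.

D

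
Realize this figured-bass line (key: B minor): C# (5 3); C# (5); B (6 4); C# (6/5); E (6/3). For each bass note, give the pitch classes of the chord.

C# (5/3): C#, E, G.
C# (5/3): C#, E, G.
B (6/4): B, E, G.
C# (6/5/3): C#, E, G, A.
E (6/3): E, G, C#.

C#, E, G | C#, E, G | B, E, G | C#, E, G, A | E, G, C#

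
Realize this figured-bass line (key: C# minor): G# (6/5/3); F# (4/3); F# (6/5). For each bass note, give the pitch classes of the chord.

G#, B, D#, E | F#, A, B, D# | F#, A, C#, D#

G# (6/5/3): G#, B, D#, E.
F# (6/4/3): F#, A, B, D#.
F# (6/5/3): F#, A, C#, D#.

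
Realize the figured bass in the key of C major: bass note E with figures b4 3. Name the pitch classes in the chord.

E, G, Ab, C

The written figures b4 3 are shorthand for 6/4/3: the 6 is implied.
A third above E in this key is G.
A fourth above E in this key is A, lowered to Ab by the flat.
A sixth above E in this key is C.
Together with the bass E, this spells Ab augmented major seventh in second inversion.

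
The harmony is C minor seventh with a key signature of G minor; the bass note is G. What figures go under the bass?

4/3

G is the fifth of C minor seventh, so the chord is in second inversion.
A seventh chord in second inversion is figured 6/4/3, conventionally abbreviated 4/3.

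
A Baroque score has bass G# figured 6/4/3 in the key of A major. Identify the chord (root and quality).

C# minor seventh

The figures 6/4/3 indicate a seventh chord in second inversion.
In second inversion the root lies a fourth above the bass: a fourth above G# in A major is C#.
The chord tones are G#, B, C#, E, giving C# minor seventh.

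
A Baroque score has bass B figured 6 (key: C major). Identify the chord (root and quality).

The figures 6 indicate a triad in first inversion.
In first inversion the root lies a sixth above the bass: a sixth above B in C major is G.
The chord tones are B, D, G, giving G major.

G major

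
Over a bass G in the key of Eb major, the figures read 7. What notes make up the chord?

G, Bb, D, F

The written figures 7 are shorthand for 7/5/3: the 5/3 are implied.
A third above G in this key is Bb.
A fifth above G in this key is D.
A seventh above G in this key is F.
Together with the bass G, this spells G minor seventh in root position.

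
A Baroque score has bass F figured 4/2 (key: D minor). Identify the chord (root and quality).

The figures 4/2 indicate a seventh chord in third inversion.
In third inversion the root lies a second above the bass: a second above F in D minor is G.
The chord tones are F, G, Bb, D, giving G minor seventh.

G minor seventh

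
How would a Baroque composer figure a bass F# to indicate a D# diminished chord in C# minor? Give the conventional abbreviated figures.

F# is the third of D# diminished, so the chord is in first inversion.
A triad in first inversion is figured 6/3, conventionally abbreviated 6.

6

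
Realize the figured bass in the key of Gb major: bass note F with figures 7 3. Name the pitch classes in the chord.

The written figures 7 3 are shorthand for 7/5/3: the 5 is implied.
A third above F in this key is Ab.
A fifth above F in this key is Cb.
A seventh above F in this key is Eb.
Together with the bass F, this spells F half-diminished seventh in root position.

F, Ab, Cb, Eb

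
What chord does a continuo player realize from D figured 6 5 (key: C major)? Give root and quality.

B half-diminished seventh

The figures 6 5 indicate a seventh chord in first inversion.
In first inversion the root lies a sixth above the bass: a sixth above D in C major is B.
The chord tones are D, F, A, B, giving B half-diminished seventh.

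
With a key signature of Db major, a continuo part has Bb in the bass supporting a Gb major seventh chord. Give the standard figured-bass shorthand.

Bb is the third of Gb major seventh, so the chord is in first inversion.
A seventh chord in first inversion is figured 6/5/3, conventionally abbreviated 6/5.

6/5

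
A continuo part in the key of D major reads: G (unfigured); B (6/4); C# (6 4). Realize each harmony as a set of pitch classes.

G (5/3): G, B, D.
B (6/4): B, E, G.
C# (6/4): C#, F#, A.

G, B, D | B, E, G | C#, F#, A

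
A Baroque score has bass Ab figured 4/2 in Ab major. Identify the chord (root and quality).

Bb minor seventh

The figures 4/2 indicate a seventh chord in third inversion.
In third inversion the root lies a second above the bass: a second above Ab in Ab major is Bb.
The chord tones are Ab, Bb, Db, F, giving Bb minor seventh.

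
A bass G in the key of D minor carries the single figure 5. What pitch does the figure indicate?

D

Counting 4 letter steps above G lands on D; in D minor, that letter is D.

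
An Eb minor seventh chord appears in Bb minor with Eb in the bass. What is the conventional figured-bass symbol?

7

Eb is the root of Eb minor seventh, so the chord is in root position.
A seventh chord in root position is figured 7/5/3, conventionally abbreviated 7.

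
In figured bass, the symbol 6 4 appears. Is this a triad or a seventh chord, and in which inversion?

triad, second inversion

Intervals of 6/4 above the bass form a triad; the bass is the fifth, so this is second inversion.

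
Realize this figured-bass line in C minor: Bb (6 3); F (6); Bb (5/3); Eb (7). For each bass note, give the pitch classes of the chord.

Bb (6/3): Bb, D, G.
F (6/3): F, Ab, D.
Bb (5/3): Bb, D, F.
Eb (7/5/3): Eb, G, Bb, D.

Bb, D, G | F, Ab, D | Bb, D, F | Eb, G, Bb, D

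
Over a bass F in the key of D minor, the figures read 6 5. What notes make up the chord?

The written figures 6 5 are shorthand for 6/5/3: the 3 is implied.
A third above F in this key is A.
A fifth above F in this key is C.
A sixth above F in this key is D.
Together with the bass F, this spells D minor seventh in first inversion.

F, A, C, D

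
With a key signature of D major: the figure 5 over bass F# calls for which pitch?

Counting 4 letter steps above F# lands on C; in D major, that letter is C#.

C#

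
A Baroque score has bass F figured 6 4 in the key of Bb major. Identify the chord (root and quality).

Bb major

The figures 6 4 indicate a triad in second inversion.
In second inversion the root lies a fourth above the bass: a fourth above F in Bb major is Bb.
The chord tones are F, Bb, D, giving Bb major.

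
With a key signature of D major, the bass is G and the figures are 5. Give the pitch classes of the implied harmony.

G, B, D

The written figures 5 are shorthand for 5/3: the 3 is implied.
A third above G in this key is B.
A fifth above G in this key is D.
Together with the bass G, this spells G major in root position.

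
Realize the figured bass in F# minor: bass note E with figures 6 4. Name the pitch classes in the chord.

E, A, C#

A fourth above E in this key is A.
A sixth above E in this key is C#.
Together with the bass E, this spells A major in second inversion.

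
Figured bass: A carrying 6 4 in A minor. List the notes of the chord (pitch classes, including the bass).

A, D, F

A fourth above A in this key is D.
A sixth above A in this key is F.
Together with the bass A, this spells D minor in second inversion.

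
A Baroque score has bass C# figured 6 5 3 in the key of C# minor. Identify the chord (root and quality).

A major seventh

The figures 6 5 3 indicate a seventh chord in first inversion.
In first inversion the root lies a sixth above the bass: a sixth above C# in C# minor is A.
The chord tones are C#, E, G#, A, giving A major seventh.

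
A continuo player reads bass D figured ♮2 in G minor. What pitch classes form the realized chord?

D, E, G, Bb

The written figures ♮2 are shorthand for 6/4/2: the 6/4 are implied.
A second above D in this key is Eb, made natural (E) by the ♮ figure.
A fourth above D in this key is G.
A sixth above D in this key is Bb.
Together with the bass D, this spells E half-diminished seventh in third inversion.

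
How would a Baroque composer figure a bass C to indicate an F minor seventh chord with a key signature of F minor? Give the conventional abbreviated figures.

C is the fifth of F minor seventh, so the chord is in second inversion.
A seventh chord in second inversion is figured 6/4/3, conventionally abbreviated 4/3.

4/3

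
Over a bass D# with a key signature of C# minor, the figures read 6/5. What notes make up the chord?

The written figures 6/5 are shorthand for 6/5/3: the 3 is implied.
A third above D# in this key is F#.
A fifth above D# in this key is A.
A sixth above D# in this key is B.
Together with the bass D#, this spells B dominant seventh in first inversion.

D#, F#, A, B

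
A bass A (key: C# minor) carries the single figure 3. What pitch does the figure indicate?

C#

Counting 2 letter steps above A lands on C; in C# minor, that letter is C#.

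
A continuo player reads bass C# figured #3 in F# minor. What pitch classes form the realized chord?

C#, E#, G#

The written figures #3 are shorthand for 5/3: the 5 is implied.
A third above C# in this key is E, raised to E# by the sharp.
A fifth above C# in this key is G#.
Together with the bass C#, this spells C# major in root position.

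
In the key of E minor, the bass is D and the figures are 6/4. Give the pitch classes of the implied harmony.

D, G, B

A fourth above D in this key is G.
A sixth above D in this key is B.
Together with the bass D, this spells G major in second inversion.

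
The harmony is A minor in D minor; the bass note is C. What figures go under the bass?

6

C is the third of A minor, so the chord is in first inversion.
A triad in first inversion is figured 6/3, conventionally abbreviated 6.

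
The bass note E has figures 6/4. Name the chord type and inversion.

Intervals of 6/4 above the bass form a triad; the bass is the fifth, so this is second inversion.

triad, second inversion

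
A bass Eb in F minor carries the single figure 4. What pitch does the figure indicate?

Ab

Counting 3 letter steps above Eb lands on A; in F minor, that letter is Ab.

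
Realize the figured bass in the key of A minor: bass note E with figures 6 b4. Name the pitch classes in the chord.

E, Ab, C

A fourth above E in this key is A, lowered to Ab by the flat.
A sixth above E in this key is C.
Together with the bass E, this spells Ab augmented in second inversion.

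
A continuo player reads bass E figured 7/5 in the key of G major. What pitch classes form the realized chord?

The written figures 7/5 are shorthand for 7/5/3: the 3 is implied.
A third above E in this key is G.
A fifth above E in this key is B.
A seventh above E in this key is D.
Together with the bass E, this spells E minor seventh in root position.

E, G, B, D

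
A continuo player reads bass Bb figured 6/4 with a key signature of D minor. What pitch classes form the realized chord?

A fourth above Bb in this key is E.
A sixth above Bb in this key is G.
Together with the bass Bb, this spells E diminished in second inversion.

Bb, E, G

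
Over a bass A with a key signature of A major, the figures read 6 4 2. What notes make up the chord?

A second above A in this key is B.
A fourth above A in this key is D.
A sixth above A in this key is F#.
Together with the bass A, this spells B minor seventh in third inversion.

A, B, D, F#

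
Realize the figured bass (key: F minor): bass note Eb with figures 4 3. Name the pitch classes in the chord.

Eb, G, Ab, C

The written figures 4 3 are shorthand for 6/4/3: the 6 is implied.
A third above Eb in this key is G.
A fourth above Eb in this key is Ab.
A sixth above Eb in this key is C.
Together with the bass Eb, this spells Ab major seventh in second inversion.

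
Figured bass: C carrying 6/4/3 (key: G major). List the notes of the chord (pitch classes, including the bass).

C, E, F#, A

A third above C in this key is E.
A fourth above C in this key is F#.
A sixth above C in this key is A.
Together with the bass C, this spells F# half-diminished seventh in second inversion.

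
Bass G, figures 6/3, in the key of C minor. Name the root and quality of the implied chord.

The figures 6/3 indicate a triad in first inversion.
In first inversion the root lies a sixth above the bass: a sixth above G in C minor is Eb.
The chord tones are G, Bb, Eb, giving Eb major.

Eb major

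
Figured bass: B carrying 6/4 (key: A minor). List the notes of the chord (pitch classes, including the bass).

B, E, G

A fourth above B in this key is E.
A sixth above B in this key is G.
Together with the bass B, this spells E minor in second inversion.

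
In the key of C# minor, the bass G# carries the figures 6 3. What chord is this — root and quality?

The figures 6 3 indicate a triad in first inversion.
In first inversion the root lies a sixth above the bass: a sixth above G# in C# minor is E.
The chord tones are G#, B, E, giving E major.

E major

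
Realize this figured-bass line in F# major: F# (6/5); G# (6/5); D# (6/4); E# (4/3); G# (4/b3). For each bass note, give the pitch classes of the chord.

F#, A#, C#, D# | G#, B, D#, E# | D#, G#, B | E#, G#, A#, C# | G#, Bb, C#, E#

F# (6/5/3): F#, A#, C#, D#.
G# (6/5/3): G#, B, D#, E#.
D# (6/4): D#, G#, B.
E# (6/4/3): E#, G#, A#, C#.
G# (6/4/b3): G#, Bb, C#, E#.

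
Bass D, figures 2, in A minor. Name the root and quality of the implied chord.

The figures 2 indicate a seventh chord in third inversion.
In third inversion the root lies a second above the bass: a second above D in A minor is E.
The chord tones are D, E, G, B, giving E minor seventh.

E minor seventh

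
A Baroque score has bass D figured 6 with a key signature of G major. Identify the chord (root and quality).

B minor

The figures 6 indicate a triad in first inversion.
In first inversion the root lies a sixth above the bass: a sixth above D in G major is B.
The chord tones are D, F#, B, giving B minor.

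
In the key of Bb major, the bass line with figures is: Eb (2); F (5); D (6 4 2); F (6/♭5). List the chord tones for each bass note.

Eb (6/4/2): Eb, F, A, C.
F (5/3): F, A, C.
D (6/4/2): D, Eb, G, Bb.
F (6/b5/3): F, A, Cb, D.

Eb, F, A, C | F, A, C | D, Eb, G, Bb | F, A, Cb, D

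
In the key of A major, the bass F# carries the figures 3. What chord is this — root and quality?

The figures 3 indicate a triad in root position.
In root position the bass is the root, so the root is F#.
The chord tones are F#, A, C#, giving F# minor.

F# minor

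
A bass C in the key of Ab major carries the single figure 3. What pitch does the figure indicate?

Counting 2 letter steps above C lands on E; in Ab major, that letter is Eb.

Eb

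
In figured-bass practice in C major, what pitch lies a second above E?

Counting 1 letter step above E lands on F; in C major, that letter is F.

F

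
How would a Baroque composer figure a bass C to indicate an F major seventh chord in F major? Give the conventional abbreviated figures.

4/3

C is the fifth of F major seventh, so the chord is in second inversion.
A seventh chord in second inversion is figured 6/4/3, conventionally abbreviated 4/3.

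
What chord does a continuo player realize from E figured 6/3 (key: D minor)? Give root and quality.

C major

The figures 6/3 indicate a triad in first inversion.
In first inversion the root lies a sixth above the bass: a sixth above E in D minor is C.
The chord tones are E, G, C, giving C major.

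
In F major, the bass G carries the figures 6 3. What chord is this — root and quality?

The figures 6 3 indicate a triad in first inversion.
In first inversion the root lies a sixth above the bass: a sixth above G in F major is E.
The chord tones are G, Bb, E, giving E diminished.

E diminished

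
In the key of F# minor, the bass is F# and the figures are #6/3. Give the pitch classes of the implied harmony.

A third above F# in this key is A.
A sixth above F# in this key is D, raised to D# by the sharp.
Together with the bass F#, this spells D# diminished in first inversion.

F#, A, D#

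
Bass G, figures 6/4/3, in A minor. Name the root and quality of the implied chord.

C major seventh

The figures 6/4/3 indicate a seventh chord in second inversion.
In second inversion the root lies a fourth above the bass: a fourth above G in A minor is C.
The chord tones are G, B, C, E, giving C major seventh.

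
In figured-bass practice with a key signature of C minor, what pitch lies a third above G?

Counting 2 letter steps above G lands on B; in C minor, that letter is Bb.

Bb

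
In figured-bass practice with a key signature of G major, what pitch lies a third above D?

F#

Counting 2 letter steps above D lands on F; in G major, that letter is F#.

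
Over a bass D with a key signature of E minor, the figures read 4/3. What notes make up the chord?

The written figures 4/3 are shorthand for 6/4/3: the 6 is implied.
A third above D in this key is F#.
A fourth above D in this key is G.
A sixth above D in this key is B.
Together with the bass D, this spells G major seventh in second inversion.

D, F#, G, B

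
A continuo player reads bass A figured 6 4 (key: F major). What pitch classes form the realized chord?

A fourth above A in this key is D.
A sixth above A in this key is F.
Together with the bass A, this spells D minor in second inversion.

A, D, F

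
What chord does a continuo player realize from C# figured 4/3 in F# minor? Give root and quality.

The figures 4/3 indicate a seventh chord in second inversion.
In second inversion the root lies a fourth above the bass: a fourth above C# in F# minor is F#.
The chord tones are C#, E, F#, A, giving F# minor seventh.

F# minor seventh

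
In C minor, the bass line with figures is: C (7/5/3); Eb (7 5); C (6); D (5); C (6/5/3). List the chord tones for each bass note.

C, Eb, G, Bb | Eb, G, Bb, D | C, Eb, Ab | D, F, Ab | C, Eb, G, Ab

C (7/5/3): C, Eb, G, Bb.
Eb (7/5/3): Eb, G, Bb, D.
C (6/3): C, Eb, Ab.
D (5/3): D, F, Ab.
C (6/5/3): C, Eb, G, Ab.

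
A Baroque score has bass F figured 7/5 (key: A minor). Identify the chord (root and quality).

F major seventh

The figures 7/5 indicate a seventh chord in root position.
In root position the bass is the root, so the root is F.
The chord tones are F, A, C, E, giving F major seventh.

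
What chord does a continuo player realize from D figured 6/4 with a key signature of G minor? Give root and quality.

G minor

The figures 6/4 indicate a triad in second inversion.
In second inversion the root lies a fourth above the bass: a fourth above D in G minor is G.
The chord tones are D, G, Bb, giving G minor.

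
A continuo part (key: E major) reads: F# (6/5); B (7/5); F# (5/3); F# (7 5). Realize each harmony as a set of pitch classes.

F#, A, C#, D# | B, D#, F#, A | F#, A, C# | F#, A, C#, E

F# (6/5/3): F#, A, C#, D#.
B (7/5/3): B, D#, F#, A.
F# (5/3): F#, A, C#.
F# (7/5/3): F#, A, C#, E.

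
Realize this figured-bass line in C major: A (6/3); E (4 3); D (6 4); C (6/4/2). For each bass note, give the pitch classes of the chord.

A (6/3): A, C, F.
E (6/4/3): E, G, A, C.
D (6/4): D, G, B.
C (6/4/2): C, D, F, A.

A, C, F | E, G, A, C | D, G, B | C, D, F, A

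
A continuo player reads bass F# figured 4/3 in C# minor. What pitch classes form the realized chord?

F#, A, B, D#

The written figures 4/3 are shorthand for 6/4/3: the 6 is implied.
A third above F# in this key is A.
A fourth above F# in this key is B.
A sixth above F# in this key is D#.
Together with the bass F#, this spells B dominant seventh in second inversion.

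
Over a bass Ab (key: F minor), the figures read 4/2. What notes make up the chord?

The written figures 4/2 are shorthand for 6/4/2: the 6 is implied.
A second above Ab in this key is Bb.
A fourth above Ab in this key is Db.
A sixth above Ab in this key is F.
Together with the bass Ab, this spells Bb minor seventh in third inversion.

Ab, Bb, Db, F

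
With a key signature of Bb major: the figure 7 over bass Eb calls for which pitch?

Counting 6 letter steps above Eb lands on D; in Bb major, that letter is D.

D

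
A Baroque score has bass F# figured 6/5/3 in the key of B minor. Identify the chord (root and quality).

D major seventh

The figures 6/5/3 indicate a seventh chord in first inversion.
In first inversion the root lies a sixth above the bass: a sixth above F# in B minor is D.
The chord tones are F#, A, C#, D, giving D major seventh.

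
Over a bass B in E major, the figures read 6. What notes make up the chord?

The written figures 6 are shorthand for 6/3: the 3 is implied.
A third above B in this key is D#.
A sixth above B in this key is G#.
Together with the bass B, this spells G# minor in first inversion.

B, D#, G#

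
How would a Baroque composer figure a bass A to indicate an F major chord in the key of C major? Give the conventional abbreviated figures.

6

A is the third of F major, so the chord is in first inversion.
A triad in first inversion is figured 6/3, conventionally abbreviated 6.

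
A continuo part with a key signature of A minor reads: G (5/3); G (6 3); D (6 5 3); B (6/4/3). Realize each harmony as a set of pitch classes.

G, B, D | G, B, E | D, F, A, B | B, D, E, G

G (5/3): G, B, D.
G (6/3): G, B, E.
D (6/5/3): D, F, A, B.
B (6/4/3): B, D, E, G.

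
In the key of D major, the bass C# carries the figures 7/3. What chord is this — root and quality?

The figures 7/3 indicate a seventh chord in root position.
In root position the bass is the root, so the root is C#.
The chord tones are C#, E, G, B, giving C# half-diminished seventh.

C# half-diminished seventh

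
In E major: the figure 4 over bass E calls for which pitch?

Counting 3 letter steps above E lands on A; in E major, that letter is A.

A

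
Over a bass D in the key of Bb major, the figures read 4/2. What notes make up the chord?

D, Eb, G, Bb

The written figures 4/2 are shorthand for 6/4/2: the 6 is implied.
A second above D in this key is Eb.
A fourth above D in this key is G.
A sixth above D in this key is Bb.
Together with the bass D, this spells Eb major seventh in third inversion.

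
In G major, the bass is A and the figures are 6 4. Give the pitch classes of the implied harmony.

A fourth above A in this key is D.
A sixth above A in this key is F#.
Together with the bass A, this spells D major in second inversion.

A, D, F#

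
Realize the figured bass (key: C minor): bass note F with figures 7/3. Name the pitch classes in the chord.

The written figures 7/3 are shorthand for 7/5/3: the 5 is implied.
A third above F in this key is Ab.
A fifth above F in this key is C.
A seventh above F in this key is Eb.
Together with the bass F, this spells F minor seventh in root position.

F, Ab, C, Eb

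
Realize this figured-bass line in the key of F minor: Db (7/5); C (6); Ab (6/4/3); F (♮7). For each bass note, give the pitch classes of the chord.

Db, F, Ab, C | C, Eb, Ab | Ab, C, Db, F | F, Ab, C, E

Db (7/5/3): Db, F, Ab, C.
C (6/3): C, Eb, Ab.
Ab (6/4/3): Ab, C, Db, F.
F (♮7/5/3): F, Ab, C, E.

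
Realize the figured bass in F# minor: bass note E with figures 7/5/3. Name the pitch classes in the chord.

A third above E in this key is G#.
A fifth above E in this key is B.
A seventh above E in this key is D.
Together with the bass E, this spells E dominant seventh in root position.

E, G#, B, D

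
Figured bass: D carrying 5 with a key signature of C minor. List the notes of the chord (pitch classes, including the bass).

The written figures 5 are shorthand for 5/3: the 3 is implied.
A third above D in this key is F.
A fifth above D in this key is Ab.
Together with the bass D, this spells D diminished in root position.

D, F, Ab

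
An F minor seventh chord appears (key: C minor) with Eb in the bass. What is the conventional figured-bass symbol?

4/2

Eb is the seventh of F minor seventh, so the chord is in third inversion.
A seventh chord in third inversion is figured 6/4/2, conventionally abbreviated 4/2.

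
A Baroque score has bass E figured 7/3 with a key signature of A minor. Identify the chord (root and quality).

The figures 7/3 indicate a seventh chord in root position.
In root position the bass is the root, so the root is E.
The chord tones are E, G, B, D, giving E minor seventh.

E minor seventh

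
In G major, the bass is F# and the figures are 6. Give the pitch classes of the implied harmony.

F#, A, D

The written figures 6 are shorthand for 6/3: the 3 is implied.
A third above F# in this key is A.
A sixth above F# in this key is D.
Together with the bass F#, this spells D major in first inversion.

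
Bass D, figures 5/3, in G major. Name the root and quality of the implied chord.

The figures 5/3 indicate a triad in root position.
In root position the bass is the root, so the root is D.
The chord tones are D, F#, A, giving D major.

D major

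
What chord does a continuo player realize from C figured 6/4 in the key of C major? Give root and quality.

F major

The figures 6/4 indicate a triad in second inversion.
In second inversion the root lies a fourth above the bass: a fourth above C in C major is F.
The chord tones are C, F, A, giving F major.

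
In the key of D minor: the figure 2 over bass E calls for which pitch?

Counting 1 letter step above E lands on F; in D minor, that letter is F.

F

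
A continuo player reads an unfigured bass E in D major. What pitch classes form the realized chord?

E, G, B

An unfigured bass implies 5/3.
A third above E in this key is G.
A fifth above E in this key is B.
Together with the bass E, this spells E minor in root position.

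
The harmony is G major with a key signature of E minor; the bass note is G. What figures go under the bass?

G is the root of G major, so the chord is in root position.
A triad in root position is figured 5/3, conventionally abbreviated (no figures — root-position triad).

no figures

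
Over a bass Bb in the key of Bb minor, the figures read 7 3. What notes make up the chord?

Bb, Db, F, Ab

The written figures 7 3 are shorthand for 7/5/3: the 5 is implied.
A third above Bb in this key is Db.
A fifth above Bb in this key is F.
A seventh above Bb in this key is Ab.
Together with the bass Bb, this spells Bb minor seventh in root position.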